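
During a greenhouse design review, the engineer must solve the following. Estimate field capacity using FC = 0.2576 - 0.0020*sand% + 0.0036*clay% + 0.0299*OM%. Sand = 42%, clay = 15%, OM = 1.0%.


FC = 0.2576 - 0.0020*42 + 0.0036*15 + 0.0299*1.0
   = 0.2576 - 0.0840 + 0.0540 + 0.0299
   = 0.2575


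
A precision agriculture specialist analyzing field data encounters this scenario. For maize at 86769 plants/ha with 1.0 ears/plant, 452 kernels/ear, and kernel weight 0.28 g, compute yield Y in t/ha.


Y = density * ears * kernels * kw
  = 86769 * 1.0 * 452 * 0.28 g/ha
  = 10981484.64 g/ha
  = 10981.48 kg/ha = 10.98 t/ha


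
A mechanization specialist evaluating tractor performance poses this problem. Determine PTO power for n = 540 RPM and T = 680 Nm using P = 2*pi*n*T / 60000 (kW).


P = 2*pi*n*T / 60000
  = 2*pi * 540 * 680 / 60000
  = 2307185.64 / 60000
  = 38.45 kW


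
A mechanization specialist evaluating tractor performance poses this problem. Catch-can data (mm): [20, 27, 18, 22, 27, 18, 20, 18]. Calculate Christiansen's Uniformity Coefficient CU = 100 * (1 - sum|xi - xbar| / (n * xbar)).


xbar = 170 / 8 = 21.250
sum|xi - xbar| = 24.500
CU = 100 * (1 - 24.500 / (8 * 21.250))
   = 100 * (1 - 0.1441)
   = 85.59%


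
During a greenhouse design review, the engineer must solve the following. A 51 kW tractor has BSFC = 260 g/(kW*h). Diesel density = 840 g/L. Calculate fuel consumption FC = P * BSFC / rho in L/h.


FC = P * BSFC / rho_fuel
   = 51 * 260 / 840
   = 13260 / 840
   = 15.79 L/h


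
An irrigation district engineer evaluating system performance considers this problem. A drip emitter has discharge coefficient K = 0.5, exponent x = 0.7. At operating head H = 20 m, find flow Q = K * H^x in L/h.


Q = K * H^x
  = 0.5 * 20^0.7
  = 0.5 * 8.1418
  = 4.07 L/h


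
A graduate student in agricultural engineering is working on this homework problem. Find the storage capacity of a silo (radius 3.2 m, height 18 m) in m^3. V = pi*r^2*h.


V = pi * r^2 * h
  = pi * 3.2^2 * 18
  = pi * 10.24 * 18
  = 579.06 m^3


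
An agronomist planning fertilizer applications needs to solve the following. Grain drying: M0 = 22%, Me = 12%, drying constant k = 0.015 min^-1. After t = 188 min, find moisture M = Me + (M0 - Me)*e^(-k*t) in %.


M = Me + (M0 - Me) * e^(-k*t)
  = 12 + (22 - 12) * e^(-0.015*188)
  = 12 + 10 * e^(-2.820)
  = 12 + 10 * 0.05961
  = 12 + 0.5961
  = 12.60%


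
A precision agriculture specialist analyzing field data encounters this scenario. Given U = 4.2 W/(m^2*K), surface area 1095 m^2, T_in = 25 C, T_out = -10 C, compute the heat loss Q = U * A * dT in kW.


dT = 25 - (-10) = 35 K
Q = U * A * dT
  = 4.2 * 1095 * 35
  = 160965 W = 160.97 kW


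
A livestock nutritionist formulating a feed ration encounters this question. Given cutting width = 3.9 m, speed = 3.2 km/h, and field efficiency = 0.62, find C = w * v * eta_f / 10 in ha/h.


C = w * v * eta_f / 10
  = 3.9 * 3.2 * 0.62 / 10
  = 7.74 / 10
  = 0.77 ha/h


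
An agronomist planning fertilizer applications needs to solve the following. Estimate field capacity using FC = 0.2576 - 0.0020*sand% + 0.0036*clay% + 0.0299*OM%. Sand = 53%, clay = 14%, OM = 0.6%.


FC = 0.2576 - 0.0020*53 + 0.0036*14 + 0.0299*0.6
   = 0.2576 - 0.1060 + 0.0504 + 0.0179
   = 0.2199


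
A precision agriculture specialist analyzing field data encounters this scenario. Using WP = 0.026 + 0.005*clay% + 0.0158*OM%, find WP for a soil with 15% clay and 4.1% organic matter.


WP = 0.026 + 0.005*15 + 0.0158*4.1
   = 0.026 + 0.0750 + 0.0648
   = 0.1658


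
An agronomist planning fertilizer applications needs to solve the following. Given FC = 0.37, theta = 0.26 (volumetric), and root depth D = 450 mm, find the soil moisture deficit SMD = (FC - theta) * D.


SMD = (FC - theta) * D
    = (0.37 - 0.26) * 450
    = 0.110 * 450
    = 49.50 mm


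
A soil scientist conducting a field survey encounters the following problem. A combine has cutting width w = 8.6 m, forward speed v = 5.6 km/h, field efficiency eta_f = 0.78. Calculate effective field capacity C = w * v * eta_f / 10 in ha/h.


C = w * v * eta_f / 10
  = 8.6 * 5.6 * 0.78 / 10
  = 37.56 / 10
  = 3.76 ha/h


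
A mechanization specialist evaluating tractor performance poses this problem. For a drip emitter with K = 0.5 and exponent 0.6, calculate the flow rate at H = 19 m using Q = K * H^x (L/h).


Q = K * H^x
  = 0.5 * 19^0.6
  = 0.5 * 5.8513
  = 2.93 L/h


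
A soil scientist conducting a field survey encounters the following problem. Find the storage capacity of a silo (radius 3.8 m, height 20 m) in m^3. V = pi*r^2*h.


V = pi * r^2 * h
  = pi * 3.8^2 * 20
  = pi * 14.44 * 20
  = 907.29 m^3


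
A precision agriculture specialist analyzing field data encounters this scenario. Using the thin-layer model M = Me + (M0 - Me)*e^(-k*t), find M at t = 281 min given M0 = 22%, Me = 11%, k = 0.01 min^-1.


M = Me + (M0 - Me) * e^(-k*t)
  = 11 + (22 - 11) * e^(-0.01*281)
  = 11 + 11 * e^(-2.810)
  = 11 + 11 * 0.06020
  = 11 + 0.6623
  = 11.66%


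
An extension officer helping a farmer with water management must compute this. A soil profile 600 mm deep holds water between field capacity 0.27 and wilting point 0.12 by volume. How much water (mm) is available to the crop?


AW = (FC - WP) * D
   = (0.27 - 0.12) * 600
   = 0.15 * 600
   = 90 mm


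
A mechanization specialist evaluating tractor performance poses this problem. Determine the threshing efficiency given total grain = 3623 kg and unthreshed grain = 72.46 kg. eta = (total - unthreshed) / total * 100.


eta = (total - unthreshed) / total * 100
    = (3623 - 72.46) / 3623 * 100
    = 3550.54 / 3623 * 100
    = 98%


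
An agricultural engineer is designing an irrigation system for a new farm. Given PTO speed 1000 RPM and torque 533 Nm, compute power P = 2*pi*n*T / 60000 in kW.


P = 2*pi*n*T / 60000
  = 2*pi * 1000 * 533 / 60000
  = 3348937.77 / 60000
  = 55.82 kW


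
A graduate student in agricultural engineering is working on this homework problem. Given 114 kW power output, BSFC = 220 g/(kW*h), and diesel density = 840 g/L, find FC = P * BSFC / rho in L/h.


FC = P * BSFC / rho_fuel
   = 114 * 220 / 840
   = 25080 / 840
   = 29.86 L/h


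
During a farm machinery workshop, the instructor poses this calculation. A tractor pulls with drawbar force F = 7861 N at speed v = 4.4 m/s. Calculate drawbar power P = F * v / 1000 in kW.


P = F * v / 1000
  = 7861 * 4.4 / 1000
  = 34588.40 / 1000
  = 34.59 kW


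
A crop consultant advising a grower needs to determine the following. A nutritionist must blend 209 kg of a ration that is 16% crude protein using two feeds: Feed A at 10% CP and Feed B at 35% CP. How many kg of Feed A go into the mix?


parts_A = CP_b - target = 35 - 16 = 19
parts_B = target - CP_a = 16 - 10 = 6
total_parts = 19 + 6 = 25
Feed A = 209 * 19 / 25 = 158.84 kg
Feed B = 209 * 6 / 25 = 50.16 kg

158.84 kg


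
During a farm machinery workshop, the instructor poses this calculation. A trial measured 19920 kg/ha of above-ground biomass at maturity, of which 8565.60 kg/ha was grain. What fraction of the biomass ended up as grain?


HI = grain_yield / biomass
   = 8565.60 / 19920
   = 0.43


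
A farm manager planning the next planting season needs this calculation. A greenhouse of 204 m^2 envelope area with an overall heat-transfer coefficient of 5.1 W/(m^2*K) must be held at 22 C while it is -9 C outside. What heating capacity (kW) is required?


dT = 22 - (-9) = 31 K
Q = U * A * dT
  = 5.1 * 204 * 31
  = 32252.40 W = 32.25 kW


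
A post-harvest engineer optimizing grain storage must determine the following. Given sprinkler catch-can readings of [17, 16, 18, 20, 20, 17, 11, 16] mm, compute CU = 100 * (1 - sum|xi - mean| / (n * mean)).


xbar = 135 / 8 = 16.875
sum|xi - xbar| = 15.250
CU = 100 * (1 - 15.250 / (8 * 16.875))
   = 100 * (1 - 0.1130)
   = 88.70%


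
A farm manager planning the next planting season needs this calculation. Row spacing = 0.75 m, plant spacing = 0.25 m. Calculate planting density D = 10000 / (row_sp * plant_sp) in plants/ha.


D = 10000 / (row_sp * plant_sp)
  = 10000 / (0.75 * 0.25)
  = 10000 / 0.1875
  = 53333.33 plants/ha


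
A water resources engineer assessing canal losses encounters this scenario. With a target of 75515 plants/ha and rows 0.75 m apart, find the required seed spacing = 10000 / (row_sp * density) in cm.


spacing = 10000 / (row_sp * density)
        = 10000 / (0.75 * 75515)
        = 10000 / 56636.25
        = 0.17657 m = 17.66 cm


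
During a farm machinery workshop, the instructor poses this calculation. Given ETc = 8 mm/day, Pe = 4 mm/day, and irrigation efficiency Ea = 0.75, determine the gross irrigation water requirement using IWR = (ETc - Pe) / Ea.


IWR = (ETc - Pe) / Ea
    = (8 - 4) / 0.75
    = 4 / 0.75
    = 5.33 mm/day


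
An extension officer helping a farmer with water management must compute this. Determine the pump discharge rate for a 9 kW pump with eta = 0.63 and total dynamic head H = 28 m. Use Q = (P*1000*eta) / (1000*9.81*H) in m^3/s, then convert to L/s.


Q = (P * 1000 * eta) / (rho * g * H)
  = (9 * 1000 * 0.63) / (1000 * 9.81 * 28)
  = 5670 / 274680
  = 0.02064 m^3/s = 20.64 L/s


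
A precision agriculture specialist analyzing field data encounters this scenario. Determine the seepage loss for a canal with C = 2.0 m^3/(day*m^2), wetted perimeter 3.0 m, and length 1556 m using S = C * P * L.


S = C * P * L
  = 2.0 * 3.0 * 1556
  = 9336 m^3/day


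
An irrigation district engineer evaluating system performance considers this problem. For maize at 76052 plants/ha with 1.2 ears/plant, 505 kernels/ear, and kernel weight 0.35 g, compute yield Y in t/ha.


Y = density * ears * kernels * kw
  = 76052 * 1.2 * 505 * 0.35 g/ha
  = 16130629.20 g/ha
  = 16130.63 kg/ha = 16.13 t/ha


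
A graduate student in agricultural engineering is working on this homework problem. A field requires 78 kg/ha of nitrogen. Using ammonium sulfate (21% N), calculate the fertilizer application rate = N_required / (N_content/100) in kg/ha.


Rate = N_required / (N_content / 100)
     = 78 / (21 / 100)
     = 78 / 0.21
     = 371.43 kg/ha


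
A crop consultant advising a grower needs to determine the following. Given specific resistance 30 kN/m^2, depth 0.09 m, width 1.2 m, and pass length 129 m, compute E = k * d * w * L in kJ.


E = k * d * w * L
  = 30 * 0.09 * 1.2 * 129
  = 417.96 kJ


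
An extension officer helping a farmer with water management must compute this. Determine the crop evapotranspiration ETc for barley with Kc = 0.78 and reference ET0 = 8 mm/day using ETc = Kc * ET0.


ETc = Kc * ET0
    = 0.78 * 8
    = 6.24 mm/day


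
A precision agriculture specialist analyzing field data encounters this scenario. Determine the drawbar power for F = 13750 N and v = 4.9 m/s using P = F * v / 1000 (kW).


P = F * v / 1000
  = 13750 * 4.9 / 1000
  = 67375 / 1000
  = 67.38 kW


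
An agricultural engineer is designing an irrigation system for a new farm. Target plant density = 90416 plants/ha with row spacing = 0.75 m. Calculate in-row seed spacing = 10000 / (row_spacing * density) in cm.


spacing = 10000 / (row_sp * density)
        = 10000 / (0.75 * 90416)
        = 10000 / 67812
        = 0.14747 m = 14.75 cm


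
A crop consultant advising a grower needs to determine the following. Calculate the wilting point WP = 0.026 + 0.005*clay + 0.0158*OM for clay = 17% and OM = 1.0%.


WP = 0.026 + 0.005*17 + 0.0158*1.0
   = 0.026 + 0.0850 + 0.0158
   = 0.1268


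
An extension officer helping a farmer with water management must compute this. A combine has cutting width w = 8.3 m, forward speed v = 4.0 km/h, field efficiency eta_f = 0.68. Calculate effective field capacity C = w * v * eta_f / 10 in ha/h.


C = w * v * eta_f / 10
  = 8.3 * 4.0 * 0.68 / 10
  = 22.58 / 10
  = 2.26 ha/h


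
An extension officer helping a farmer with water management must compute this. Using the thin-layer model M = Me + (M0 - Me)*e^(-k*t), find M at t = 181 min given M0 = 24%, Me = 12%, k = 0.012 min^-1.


M = Me + (M0 - Me) * e^(-k*t)
  = 12 + (24 - 12) * e^(-0.012*181)
  = 12 + 12 * e^(-2.172)
  = 12 + 12 * 0.11395
  = 12 + 1.3674
  = 13.37%


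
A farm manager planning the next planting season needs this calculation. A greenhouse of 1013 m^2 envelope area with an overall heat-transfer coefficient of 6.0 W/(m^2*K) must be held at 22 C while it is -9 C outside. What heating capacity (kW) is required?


dT = 22 - (-9) = 31 K
Q = U * A * dT
  = 6.0 * 1013 * 31
  = 188418 W = 188.42 kW


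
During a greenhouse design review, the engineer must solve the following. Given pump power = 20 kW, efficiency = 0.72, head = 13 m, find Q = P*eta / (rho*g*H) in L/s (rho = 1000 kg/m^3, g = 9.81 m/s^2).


Q = (P * 1000 * eta) / (rho * g * H)
  = (20 * 1000 * 0.72) / (1000 * 9.81 * 13)
  = 14400 / 127530
  = 0.11291 m^3/s = 112.91 L/s


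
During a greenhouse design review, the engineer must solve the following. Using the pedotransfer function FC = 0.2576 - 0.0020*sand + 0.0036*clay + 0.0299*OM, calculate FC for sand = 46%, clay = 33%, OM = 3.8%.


FC = 0.2576 - 0.0020*46 + 0.0036*33 + 0.0299*3.8
   = 0.2576 - 0.0920 + 0.1188 + 0.1136
   = 0.3980


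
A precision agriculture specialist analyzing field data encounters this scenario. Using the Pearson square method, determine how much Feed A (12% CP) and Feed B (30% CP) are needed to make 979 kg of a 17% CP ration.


parts_A = CP_b - target = 30 - 17 = 13
parts_B = target - CP_a = 17 - 12 = 5
total_parts = 13 + 5 = 18
Feed A = 979 * 13 / 18 = 707.06 kg
Feed B = 979 * 5 / 18 = 271.94 kg

707.06 kg


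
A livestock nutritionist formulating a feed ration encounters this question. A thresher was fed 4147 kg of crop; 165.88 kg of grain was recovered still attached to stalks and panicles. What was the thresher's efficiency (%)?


eta = (total - unthreshed) / total * 100
    = (4147 - 165.88) / 4147 * 100
    = 3981.12 / 4147 * 100
    = 96%


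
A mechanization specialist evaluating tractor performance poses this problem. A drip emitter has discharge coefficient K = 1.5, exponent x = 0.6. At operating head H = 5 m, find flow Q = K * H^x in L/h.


Q = K * H^x
  = 1.5 * 5^0.6
  = 1.5 * 2.6265
  = 3.94 L/h


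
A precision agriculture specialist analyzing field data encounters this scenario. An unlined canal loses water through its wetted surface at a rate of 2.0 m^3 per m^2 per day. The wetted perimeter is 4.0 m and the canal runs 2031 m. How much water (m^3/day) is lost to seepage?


S = C * P * L
  = 2.0 * 4.0 * 2031
  = 16248 m^3/day


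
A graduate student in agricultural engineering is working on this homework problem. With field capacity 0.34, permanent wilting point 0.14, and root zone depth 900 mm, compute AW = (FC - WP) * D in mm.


AW = (FC - WP) * D
   = (0.34 - 0.14) * 900
   = 0.20 * 900
   = 180 mm


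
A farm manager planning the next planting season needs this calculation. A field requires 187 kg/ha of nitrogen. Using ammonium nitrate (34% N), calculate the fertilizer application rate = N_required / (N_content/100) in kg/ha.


Rate = N_required / (N_content / 100)
     = 187 / (34 / 100)
     = 187 / 0.34
     = 550 kg/ha


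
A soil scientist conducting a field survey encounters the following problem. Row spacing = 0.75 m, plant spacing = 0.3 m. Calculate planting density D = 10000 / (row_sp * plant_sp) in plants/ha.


D = 10000 / (row_sp * plant_sp)
  = 10000 / (0.75 * 0.3)
  = 10000 / 0.2250
  = 44444.44 plants/ha


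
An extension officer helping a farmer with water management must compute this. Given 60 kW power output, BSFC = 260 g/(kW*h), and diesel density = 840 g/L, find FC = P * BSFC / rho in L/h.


FC = P * BSFC / rho_fuel
   = 60 * 260 / 840
   = 15600 / 840
   = 18.57 L/h


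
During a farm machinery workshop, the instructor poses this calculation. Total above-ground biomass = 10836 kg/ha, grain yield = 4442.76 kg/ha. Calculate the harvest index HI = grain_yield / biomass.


HI = grain_yield / biomass
   = 4442.76 / 10836
   = 0.41


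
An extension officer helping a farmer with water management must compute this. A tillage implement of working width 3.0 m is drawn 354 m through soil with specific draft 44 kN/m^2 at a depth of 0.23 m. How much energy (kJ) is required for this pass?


E = k * d * w * L
  = 44 * 0.23 * 3.0 * 354
  = 10747.44 kJ


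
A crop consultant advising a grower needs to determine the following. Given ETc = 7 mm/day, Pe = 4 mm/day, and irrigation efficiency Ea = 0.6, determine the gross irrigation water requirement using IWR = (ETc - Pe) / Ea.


IWR = (ETc - Pe) / Ea
    = (7 - 4) / 0.6
    = 3 / 0.6
    = 5 mm/day


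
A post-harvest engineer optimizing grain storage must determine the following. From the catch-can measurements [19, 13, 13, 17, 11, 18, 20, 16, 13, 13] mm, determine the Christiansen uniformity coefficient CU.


xbar = 153 / 10 = 15.300
sum|xi - xbar| = 27
CU = 100 * (1 - 27 / (10 * 15.300))
   = 100 * (1 - 0.1765)
   = 82.35%


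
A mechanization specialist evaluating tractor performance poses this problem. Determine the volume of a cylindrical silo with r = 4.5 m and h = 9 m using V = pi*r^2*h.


V = pi * r^2 * h
  = pi * 4.5^2 * 9
  = pi * 20.25 * 9
  = 572.56 m^3


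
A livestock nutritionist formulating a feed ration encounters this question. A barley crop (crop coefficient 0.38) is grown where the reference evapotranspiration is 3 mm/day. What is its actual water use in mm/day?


ETc = Kc * ET0
    = 0.38 * 3
    = 1.14 mm/day


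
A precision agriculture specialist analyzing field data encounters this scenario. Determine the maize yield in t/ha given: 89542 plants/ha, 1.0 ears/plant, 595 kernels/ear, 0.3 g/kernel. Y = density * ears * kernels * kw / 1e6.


Y = density * ears * kernels * kw
  = 89542 * 1.0 * 595 * 0.3 g/ha
  = 15983247 g/ha
  = 15983.25 kg/ha = 15.98 t/ha


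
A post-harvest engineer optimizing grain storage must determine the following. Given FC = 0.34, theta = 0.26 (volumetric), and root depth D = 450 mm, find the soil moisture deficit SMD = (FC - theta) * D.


SMD = (FC - theta) * D
    = (0.34 - 0.26) * 450
    = 0.080 * 450
    = 36 mm


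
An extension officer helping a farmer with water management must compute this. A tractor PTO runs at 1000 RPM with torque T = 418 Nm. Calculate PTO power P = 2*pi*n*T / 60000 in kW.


P = 2*pi*n*T / 60000
  = 2*pi * 1000 * 418 / 60000
  = 2626371.46 / 60000
  = 43.77 kW


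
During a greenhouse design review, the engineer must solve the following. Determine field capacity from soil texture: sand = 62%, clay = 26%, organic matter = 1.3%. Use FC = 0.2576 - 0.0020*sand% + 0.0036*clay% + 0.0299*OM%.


FC = 0.2576 - 0.0020*62 + 0.0036*26 + 0.0299*1.3
   = 0.2576 - 0.1240 + 0.0936 + 0.0389
   = 0.2661


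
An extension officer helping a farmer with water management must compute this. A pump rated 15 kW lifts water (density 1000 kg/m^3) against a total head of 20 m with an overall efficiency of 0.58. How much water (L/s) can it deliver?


Q = (P * 1000 * eta) / (rho * g * H)
  = (15 * 1000 * 0.58) / (1000 * 9.81 * 20)
  = 8700 / 196200
  = 0.04434 m^3/s = 44.34 L/s


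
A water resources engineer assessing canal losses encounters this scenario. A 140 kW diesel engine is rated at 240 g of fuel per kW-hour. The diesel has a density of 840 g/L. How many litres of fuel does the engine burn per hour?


FC = P * BSFC / rho_fuel
   = 140 * 240 / 840
   = 33600 / 840
   = 40 L/h


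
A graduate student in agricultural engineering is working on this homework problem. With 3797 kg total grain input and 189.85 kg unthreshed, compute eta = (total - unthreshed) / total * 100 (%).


eta = (total - unthreshed) / total * 100
    = (3797 - 189.85) / 3797 * 100
    = 3607.15 / 3797 * 100
    = 95%


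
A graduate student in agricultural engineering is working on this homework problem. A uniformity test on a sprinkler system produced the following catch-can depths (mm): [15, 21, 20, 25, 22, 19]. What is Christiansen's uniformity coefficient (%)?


xbar = 122 / 6 = 20.333
sum|xi - xbar| = 14
CU = 100 * (1 - 14 / (6 * 20.333))
   = 100 * (1 - 0.1148)
   = 88.52%


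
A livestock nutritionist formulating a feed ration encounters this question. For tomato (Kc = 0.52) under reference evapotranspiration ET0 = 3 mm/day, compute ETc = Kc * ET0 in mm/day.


ETc = Kc * ET0
    = 0.52 * 3
    = 1.56 mm/day


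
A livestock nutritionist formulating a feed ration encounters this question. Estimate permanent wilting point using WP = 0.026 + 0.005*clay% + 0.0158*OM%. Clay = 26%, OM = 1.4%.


WP = 0.026 + 0.005*26 + 0.0158*1.4
   = 0.026 + 0.1300 + 0.0221
   = 0.1781


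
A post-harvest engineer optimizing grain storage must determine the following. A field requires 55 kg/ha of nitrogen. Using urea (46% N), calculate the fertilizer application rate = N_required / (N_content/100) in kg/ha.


Rate = N_required / (N_content / 100)
     = 55 / (46 / 100)
     = 55 / 0.46
     = 119.57 kg/ha


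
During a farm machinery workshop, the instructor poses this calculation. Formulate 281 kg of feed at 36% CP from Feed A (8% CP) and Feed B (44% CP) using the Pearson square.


parts_A = CP_b - target = 44 - 36 = 8
parts_B = target - CP_a = 36 - 8 = 28
total_parts = 8 + 28 = 36
Feed A = 281 * 8 / 36 = 62.44 kg
Feed B = 281 * 28 / 36 = 218.56 kg

62.44 kg


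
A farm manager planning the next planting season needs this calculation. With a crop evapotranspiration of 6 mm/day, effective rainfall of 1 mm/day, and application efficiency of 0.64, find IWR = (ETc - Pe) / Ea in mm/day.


IWR = (ETc - Pe) / Ea
    = (6 - 1) / 0.64
    = 5 / 0.64
    = 7.81 mm/day


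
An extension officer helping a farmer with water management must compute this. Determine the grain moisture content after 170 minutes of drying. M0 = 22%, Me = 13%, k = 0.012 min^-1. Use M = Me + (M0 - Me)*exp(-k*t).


M = Me + (M0 - Me) * e^(-k*t)
  = 13 + (22 - 13) * e^(-0.012*170)
  = 13 + 9 * e^(-2.040)
  = 13 + 9 * 0.13003
  = 13 + 1.1703
  = 14.17%


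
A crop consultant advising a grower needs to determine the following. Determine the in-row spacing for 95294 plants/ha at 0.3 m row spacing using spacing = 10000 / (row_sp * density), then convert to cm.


spacing = 10000 / (row_sp * density)
        = 10000 / (0.3 * 95294)
        = 10000 / 28588.20
        = 0.34979 m = 34.98 cm


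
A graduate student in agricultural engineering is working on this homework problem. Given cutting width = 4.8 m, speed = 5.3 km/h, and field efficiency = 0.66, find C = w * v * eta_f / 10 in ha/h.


C = w * v * eta_f / 10
  = 4.8 * 5.3 * 0.66 / 10
  = 16.79 / 10
  = 1.68 ha/h


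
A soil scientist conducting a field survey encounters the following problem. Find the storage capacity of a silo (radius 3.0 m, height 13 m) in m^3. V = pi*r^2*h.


V = pi * r^2 * h
  = pi * 3.0^2 * 13
  = pi * 9 * 13
  = 367.57 m^3


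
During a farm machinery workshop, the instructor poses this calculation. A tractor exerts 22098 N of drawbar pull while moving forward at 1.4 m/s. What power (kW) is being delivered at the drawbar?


P = F * v / 1000
  = 22098 * 1.4 / 1000
  = 30937.20 / 1000
  = 30.94 kW


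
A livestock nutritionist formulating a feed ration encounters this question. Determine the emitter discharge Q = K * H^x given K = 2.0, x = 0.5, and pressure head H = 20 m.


Q = K * H^x
  = 2.0 * 20^0.5
  = 2.0 * 4.4721
  = 8.94 L/h


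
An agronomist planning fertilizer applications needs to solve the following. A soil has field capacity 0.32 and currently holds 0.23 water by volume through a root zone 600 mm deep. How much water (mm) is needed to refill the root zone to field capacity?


SMD = (FC - theta) * D
    = (0.32 - 0.23) * 600
    = 0.090 * 600
    = 54 mm


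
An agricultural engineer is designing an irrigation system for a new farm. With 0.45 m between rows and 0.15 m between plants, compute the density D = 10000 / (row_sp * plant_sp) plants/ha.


D = 10000 / (row_sp * plant_sp)
  = 10000 / (0.45 * 0.15)
  = 10000 / 0.0675
  = 148148.15 plants/ha


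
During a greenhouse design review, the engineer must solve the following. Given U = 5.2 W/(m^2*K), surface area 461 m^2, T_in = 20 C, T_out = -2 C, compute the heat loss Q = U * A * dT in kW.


dT = 20 - (-2) = 22 K
Q = U * A * dT
  = 5.2 * 461 * 22
  = 52738.40 W = 52.74 kW


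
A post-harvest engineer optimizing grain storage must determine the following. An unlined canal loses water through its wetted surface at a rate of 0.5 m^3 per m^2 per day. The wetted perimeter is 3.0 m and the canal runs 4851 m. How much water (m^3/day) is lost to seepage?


S = C * P * L
  = 0.5 * 3.0 * 4851
  = 7276.50 m^3/day


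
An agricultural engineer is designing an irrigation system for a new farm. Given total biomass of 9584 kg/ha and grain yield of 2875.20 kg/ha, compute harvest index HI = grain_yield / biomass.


HI = grain_yield / biomass
   = 2875.20 / 9584
   = 0.30


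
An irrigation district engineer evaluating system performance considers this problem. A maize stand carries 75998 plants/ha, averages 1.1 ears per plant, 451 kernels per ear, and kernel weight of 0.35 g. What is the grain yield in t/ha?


Y = density * ears * kernels * kw
  = 75998 * 1.1 * 451 * 0.35 g/ha
  = 13195912.73 g/ha
  = 13195.91 kg/ha = 13.20 t/ha


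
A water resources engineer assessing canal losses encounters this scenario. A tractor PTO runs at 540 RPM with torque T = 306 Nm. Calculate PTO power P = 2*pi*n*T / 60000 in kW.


P = 2*pi*n*T / 60000
  = 2*pi * 540 * 306 / 60000
  = 1038233.54 / 60000
  = 17.30 kW


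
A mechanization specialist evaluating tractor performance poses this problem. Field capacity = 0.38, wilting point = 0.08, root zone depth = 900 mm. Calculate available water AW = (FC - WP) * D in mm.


AW = (FC - WP) * D
   = (0.38 - 0.08) * 900
   = 0.30 * 900
   = 270 mm


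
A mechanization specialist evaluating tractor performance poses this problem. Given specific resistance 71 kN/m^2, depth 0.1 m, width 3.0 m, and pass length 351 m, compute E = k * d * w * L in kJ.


E = k * d * w * L
  = 71 * 0.1 * 3.0 * 351
  = 7476.30 kJ


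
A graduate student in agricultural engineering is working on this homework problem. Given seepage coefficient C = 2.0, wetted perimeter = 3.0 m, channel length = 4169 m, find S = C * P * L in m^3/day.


S = C * P * L
  = 2.0 * 3.0 * 4169
  = 25014 m^3/day


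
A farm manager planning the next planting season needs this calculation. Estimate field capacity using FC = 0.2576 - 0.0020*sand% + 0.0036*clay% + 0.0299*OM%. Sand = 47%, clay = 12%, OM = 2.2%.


FC = 0.2576 - 0.0020*47 + 0.0036*12 + 0.0299*2.2
   = 0.2576 - 0.0940 + 0.0432 + 0.0658
   = 0.2726


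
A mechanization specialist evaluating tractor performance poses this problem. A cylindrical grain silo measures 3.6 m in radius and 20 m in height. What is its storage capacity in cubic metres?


V = pi * r^2 * h
  = pi * 3.6^2 * 20
  = pi * 12.96 * 20
  = 814.30 m^3


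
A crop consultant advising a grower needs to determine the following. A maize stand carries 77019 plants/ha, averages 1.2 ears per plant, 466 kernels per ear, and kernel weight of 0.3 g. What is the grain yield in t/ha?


Y = density * ears * kernels * kw
  = 77019 * 1.2 * 466 * 0.3 g/ha
  = 12920707.44 g/ha
  = 12920.71 kg/ha = 12.92 t/ha


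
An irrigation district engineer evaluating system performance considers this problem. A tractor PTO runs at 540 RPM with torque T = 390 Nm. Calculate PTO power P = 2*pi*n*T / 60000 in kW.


P = 2*pi*n*T / 60000
  = 2*pi * 540 * 390 / 60000
  = 1323238.83 / 60000
  = 22.05 kW


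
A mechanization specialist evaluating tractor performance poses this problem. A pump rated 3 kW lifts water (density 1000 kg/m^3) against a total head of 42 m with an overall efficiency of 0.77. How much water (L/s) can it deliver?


Q = (P * 1000 * eta) / (rho * g * H)
  = (3 * 1000 * 0.77) / (1000 * 9.81 * 42)
  = 2310 / 412020
  = 0.00561 m^3/s = 5.61 L/s


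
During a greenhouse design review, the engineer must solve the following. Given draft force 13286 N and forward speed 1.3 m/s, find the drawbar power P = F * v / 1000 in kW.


P = F * v / 1000
  = 13286 * 1.3 / 1000
  = 17271.80 / 1000
  = 17.27 kW


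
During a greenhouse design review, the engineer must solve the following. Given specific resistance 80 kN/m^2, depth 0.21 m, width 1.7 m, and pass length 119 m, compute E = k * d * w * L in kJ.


E = k * d * w * L
  = 80 * 0.21 * 1.7 * 119
  = 3398.64 kJ


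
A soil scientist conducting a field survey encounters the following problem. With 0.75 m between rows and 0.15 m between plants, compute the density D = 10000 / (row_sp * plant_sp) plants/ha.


D = 10000 / (row_sp * plant_sp)
  = 10000 / (0.75 * 0.15)
  = 10000 / 0.1125
  = 88888.89 plants/ha


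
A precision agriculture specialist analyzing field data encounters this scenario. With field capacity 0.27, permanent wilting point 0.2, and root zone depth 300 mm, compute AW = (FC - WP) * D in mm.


AW = (FC - WP) * D
   = (0.27 - 0.2) * 300
   = 0.07 * 300
   = 21 mm


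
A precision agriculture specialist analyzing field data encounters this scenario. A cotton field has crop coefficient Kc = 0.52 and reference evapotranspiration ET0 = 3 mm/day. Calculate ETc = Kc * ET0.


ETc = Kc * ET0
    = 0.52 * 3
    = 1.56 mm/day


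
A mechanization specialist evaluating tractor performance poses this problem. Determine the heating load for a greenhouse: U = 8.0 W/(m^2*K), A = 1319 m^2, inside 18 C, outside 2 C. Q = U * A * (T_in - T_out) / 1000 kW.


dT = 18 - (2) = 16 K
Q = U * A * dT
  = 8.0 * 1319 * 16
  = 168832 W = 168.83 kW


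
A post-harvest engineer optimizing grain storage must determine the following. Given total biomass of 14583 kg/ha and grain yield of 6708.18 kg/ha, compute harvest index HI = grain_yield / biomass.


HI = grain_yield / biomass
   = 6708.18 / 14583
   = 0.46


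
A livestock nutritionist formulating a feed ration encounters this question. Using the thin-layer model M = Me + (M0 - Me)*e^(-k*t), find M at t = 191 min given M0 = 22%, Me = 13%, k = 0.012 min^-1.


M = Me + (M0 - Me) * e^(-k*t)
  = 13 + (22 - 13) * e^(-0.012*191)
  = 13 + 9 * e^(-2.292)
  = 13 + 9 * 0.10106
  = 13 + 0.9096
  = 13.91%


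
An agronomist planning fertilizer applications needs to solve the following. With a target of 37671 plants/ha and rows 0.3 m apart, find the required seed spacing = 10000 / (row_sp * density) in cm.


spacing = 10000 / (row_sp * density)
        = 10000 / (0.3 * 37671)
        = 10000 / 11301.30
        = 0.88485 m = 88.49 cm


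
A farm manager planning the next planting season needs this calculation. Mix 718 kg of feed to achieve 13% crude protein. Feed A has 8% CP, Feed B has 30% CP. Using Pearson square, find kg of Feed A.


parts_A = CP_b - target = 30 - 13 = 17
parts_B = target - CP_a = 13 - 8 = 5
total_parts = 17 + 5 = 22
Feed A = 718 * 17 / 22 = 554.82 kg
Feed B = 718 * 5 / 22 = 163.18 kg

554.82 kg


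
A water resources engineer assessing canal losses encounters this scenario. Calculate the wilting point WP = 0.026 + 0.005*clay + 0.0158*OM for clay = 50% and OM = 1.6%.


WP = 0.026 + 0.005*50 + 0.0158*1.6
   = 0.026 + 0.2500 + 0.0253
   = 0.3013


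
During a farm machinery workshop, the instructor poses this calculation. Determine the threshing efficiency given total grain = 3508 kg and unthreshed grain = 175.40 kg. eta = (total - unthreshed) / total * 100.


eta = (total - unthreshed) / total * 100
    = (3508 - 175.40) / 3508 * 100
    = 3332.60 / 3508 * 100
    = 95%


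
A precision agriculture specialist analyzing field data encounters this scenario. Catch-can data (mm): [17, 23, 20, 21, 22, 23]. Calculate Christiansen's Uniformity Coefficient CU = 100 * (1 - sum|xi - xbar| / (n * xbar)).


xbar = 126 / 6 = 21
sum|xi - xbar| = 10
CU = 100 * (1 - 10 / (6 * 21))
   = 100 * (1 - 0.0794)
   = 92.06%


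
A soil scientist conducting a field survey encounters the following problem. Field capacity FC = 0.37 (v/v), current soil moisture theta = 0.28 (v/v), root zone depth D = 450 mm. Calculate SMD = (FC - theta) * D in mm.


SMD = (FC - theta) * D
    = (0.37 - 0.28) * 450
    = 0.090 * 450
    = 40.50 mm


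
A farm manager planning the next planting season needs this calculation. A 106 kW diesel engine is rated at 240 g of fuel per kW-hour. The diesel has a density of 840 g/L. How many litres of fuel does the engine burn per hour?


FC = P * BSFC / rho_fuel
   = 106 * 240 / 840
   = 25440 / 840
   = 30.29 L/h


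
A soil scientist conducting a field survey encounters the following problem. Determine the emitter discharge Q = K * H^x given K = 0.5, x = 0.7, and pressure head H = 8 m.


Q = K * H^x
  = 0.5 * 8^0.7
  = 0.5 * 4.2871
  = 2.14 L/h


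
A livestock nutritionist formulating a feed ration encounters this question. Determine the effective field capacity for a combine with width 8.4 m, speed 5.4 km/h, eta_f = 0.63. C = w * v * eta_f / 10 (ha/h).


C = w * v * eta_f / 10
  = 8.4 * 5.4 * 0.63 / 10
  = 28.58 / 10
  = 2.86 ha/h


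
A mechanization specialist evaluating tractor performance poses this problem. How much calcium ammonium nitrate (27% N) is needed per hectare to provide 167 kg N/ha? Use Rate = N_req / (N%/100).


Rate = N_required / (N_content / 100)
     = 167 / (27 / 100)
     = 167 / 0.27
     = 618.52 kg/ha


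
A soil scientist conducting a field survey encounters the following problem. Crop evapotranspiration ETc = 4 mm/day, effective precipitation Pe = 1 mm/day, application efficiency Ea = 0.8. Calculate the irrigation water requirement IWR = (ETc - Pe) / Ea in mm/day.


IWR = (ETc - Pe) / Ea
    = (4 - 1) / 0.8
    = 3 / 0.8
    = 3.75 mm/day


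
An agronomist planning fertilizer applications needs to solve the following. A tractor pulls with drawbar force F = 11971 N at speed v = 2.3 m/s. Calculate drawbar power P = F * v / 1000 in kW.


P = F * v / 1000
  = 11971 * 2.3 / 1000
  = 27533.30 / 1000
  = 27.53 kW


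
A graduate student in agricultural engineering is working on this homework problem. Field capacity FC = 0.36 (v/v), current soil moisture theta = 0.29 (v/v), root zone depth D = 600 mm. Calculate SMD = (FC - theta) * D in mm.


SMD = (FC - theta) * D
    = (0.36 - 0.29) * 600
    = 0.070 * 600
    = 42 mm


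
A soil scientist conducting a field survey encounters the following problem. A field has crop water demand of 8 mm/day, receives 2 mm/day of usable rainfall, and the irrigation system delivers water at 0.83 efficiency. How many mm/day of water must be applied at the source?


IWR = (ETc - Pe) / Ea
    = (8 - 2) / 0.83
    = 6 / 0.83
    = 7.23 mm/day


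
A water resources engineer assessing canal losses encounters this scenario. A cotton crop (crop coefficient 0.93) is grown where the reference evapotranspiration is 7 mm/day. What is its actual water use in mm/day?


ETc = Kc * ET0
    = 0.93 * 7
    = 6.51 mm/day


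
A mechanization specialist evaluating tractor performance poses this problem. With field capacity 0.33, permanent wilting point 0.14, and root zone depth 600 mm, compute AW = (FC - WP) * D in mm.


AW = (FC - WP) * D
   = (0.33 - 0.14) * 600
   = 0.19 * 600
   = 114 mm


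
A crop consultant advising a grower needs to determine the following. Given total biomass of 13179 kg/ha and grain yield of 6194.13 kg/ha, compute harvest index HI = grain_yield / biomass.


HI = grain_yield / biomass
   = 6194.13 / 13179
   = 0.47


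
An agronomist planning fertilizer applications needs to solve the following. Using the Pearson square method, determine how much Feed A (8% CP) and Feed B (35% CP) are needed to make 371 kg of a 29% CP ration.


parts_A = CP_b - target = 35 - 29 = 6
parts_B = target - CP_a = 29 - 8 = 21
total_parts = 6 + 21 = 27
Feed A = 371 * 6 / 27 = 82.44 kg
Feed B = 371 * 21 / 27 = 288.56 kg

82.44 kg


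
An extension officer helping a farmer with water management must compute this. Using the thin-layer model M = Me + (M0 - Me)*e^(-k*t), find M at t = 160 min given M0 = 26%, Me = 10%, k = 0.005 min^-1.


M = Me + (M0 - Me) * e^(-k*t)
  = 10 + (26 - 10) * e^(-0.005*160)
  = 10 + 16 * e^(-0.800)
  = 10 + 16 * 0.44933
  = 10 + 7.1893
  = 17.19%


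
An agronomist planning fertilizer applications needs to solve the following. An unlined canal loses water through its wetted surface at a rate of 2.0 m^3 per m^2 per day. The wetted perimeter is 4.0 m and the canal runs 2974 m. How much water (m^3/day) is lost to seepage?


S = C * P * L
  = 2.0 * 4.0 * 2974
  = 23792 m^3/day


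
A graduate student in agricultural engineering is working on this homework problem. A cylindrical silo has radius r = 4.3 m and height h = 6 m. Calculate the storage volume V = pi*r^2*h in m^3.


V = pi * r^2 * h
  = pi * 4.3^2 * 6
  = pi * 18.49 * 6
  = 348.53 m^3


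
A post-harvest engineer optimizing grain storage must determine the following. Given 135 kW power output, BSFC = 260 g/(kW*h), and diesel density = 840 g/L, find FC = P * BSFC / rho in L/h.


FC = P * BSFC / rho_fuel
   = 135 * 260 / 840
   = 35100 / 840
   = 41.79 L/h


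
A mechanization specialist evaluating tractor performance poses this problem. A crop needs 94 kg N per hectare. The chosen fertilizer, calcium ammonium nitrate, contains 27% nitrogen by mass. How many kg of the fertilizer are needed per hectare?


Rate = N_required / (N_content / 100)
     = 94 / (27 / 100)
     = 94 / 0.27
     = 348.15 kg/ha


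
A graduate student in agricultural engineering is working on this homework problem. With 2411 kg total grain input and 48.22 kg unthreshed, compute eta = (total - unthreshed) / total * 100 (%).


eta = (total - unthreshed) / total * 100
    = (2411 - 48.22) / 2411 * 100
    = 2362.78 / 2411 * 100
    = 98%


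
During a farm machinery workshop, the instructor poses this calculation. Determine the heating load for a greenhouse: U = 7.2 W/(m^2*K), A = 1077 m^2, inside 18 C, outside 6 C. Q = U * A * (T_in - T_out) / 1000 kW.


dT = 18 - (6) = 12 K
Q = U * A * dT
  = 7.2 * 1077 * 12
  = 93052.80 W = 93.05 kW


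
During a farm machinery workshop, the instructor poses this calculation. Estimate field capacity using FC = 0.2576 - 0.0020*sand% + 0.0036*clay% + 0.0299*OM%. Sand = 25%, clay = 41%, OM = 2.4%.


FC = 0.2576 - 0.0020*25 + 0.0036*41 + 0.0299*2.4
   = 0.2576 - 0.0500 + 0.1476 + 0.0718
   = 0.4270


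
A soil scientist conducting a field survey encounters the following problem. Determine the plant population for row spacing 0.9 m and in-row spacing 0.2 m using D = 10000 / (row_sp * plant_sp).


D = 10000 / (row_sp * plant_sp)
  = 10000 / (0.9 * 0.2)
  = 10000 / 0.1800
  = 55555.56 plants/ha


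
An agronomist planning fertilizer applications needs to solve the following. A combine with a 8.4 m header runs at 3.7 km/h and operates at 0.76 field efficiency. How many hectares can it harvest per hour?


C = w * v * eta_f / 10
  = 8.4 * 3.7 * 0.76 / 10
  = 23.62 / 10
  = 2.36 ha/h


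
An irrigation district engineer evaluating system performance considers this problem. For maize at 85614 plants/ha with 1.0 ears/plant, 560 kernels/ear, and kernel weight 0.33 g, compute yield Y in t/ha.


Y = density * ears * kernels * kw
  = 85614 * 1.0 * 560 * 0.33 g/ha
  = 15821467.20 g/ha
  = 15821.47 kg/ha = 15.82 t/ha


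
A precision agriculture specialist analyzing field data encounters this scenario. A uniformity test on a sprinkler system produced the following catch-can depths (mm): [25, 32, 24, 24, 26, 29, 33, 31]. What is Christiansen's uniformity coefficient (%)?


xbar = 224 / 8 = 28
sum|xi - xbar| = 26
CU = 100 * (1 - 26 / (8 * 28))
   = 100 * (1 - 0.1161)
   = 88.39%
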